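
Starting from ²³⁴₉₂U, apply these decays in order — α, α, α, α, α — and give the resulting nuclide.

Pb-214

Start: (A, Z) = (234, 92).
After α: (230, 90).
After α: (226, 88).
After α: (222, 86).
After α: (218, 84).
After α: (214, 82).
Z = 82 is lead.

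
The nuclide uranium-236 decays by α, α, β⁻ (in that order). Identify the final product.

Start: (A, Z) = (236, 92).
After α: (232, 90).
After α: (228, 88).
After β⁻: (228, 89).
Z = 89 is actinium.

Ac-228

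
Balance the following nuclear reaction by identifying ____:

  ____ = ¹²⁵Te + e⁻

Sb-125

Conserve mass number: A = 125 + 0, so A = 125.
Conserve atomic number: Z = 52 − 1, so Z = 51.
Z = 51 is antimony, so the species is ¹²⁵Sb.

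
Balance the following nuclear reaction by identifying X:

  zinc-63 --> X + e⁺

Conserve mass number: 63 = A + 0, so A = 63.
Conserve atomic number: 30 = Z + 1, so Z = 29.
Z = 29 is copper, so the species is copper-63.

Cu-63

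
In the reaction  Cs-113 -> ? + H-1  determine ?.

Conserve mass number: 113 = A + 1, so A = 112.
Conserve atomic number: 55 = Z + 1, so Z = 54.
Z = 54 is xenon, so the species is Xe-112.

Xe-112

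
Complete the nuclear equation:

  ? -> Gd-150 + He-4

Conserve mass number: A = 150 + 4, so A = 154.
Conserve atomic number: Z = 64 + 2, so Z = 66.
Z = 66 is dysprosium, so the species is Dy-154.

Dy-154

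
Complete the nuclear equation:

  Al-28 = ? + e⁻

Si-28

Conserve mass number: 28 = A + 0, so A = 28.
Conserve atomic number: 13 = Z − 1, so Z = 14.
Z = 14 is silicon, so the species is Si-28.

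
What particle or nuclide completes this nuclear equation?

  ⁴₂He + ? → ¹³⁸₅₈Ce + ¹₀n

Ba-135

Conserve mass number: 4 + A = 138 + 1, so A = 135.
Conserve atomic number: 2 + Z = 58 + 0, so Z = 56.
Z = 56 is barium, so the species is ¹³⁵₅₆Ba.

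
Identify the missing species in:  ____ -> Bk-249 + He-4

Conserve mass number: A = 249 + 4, so A = 253.
Conserve atomic number: Z = 97 + 2, so Z = 99.
Z = 99 is einsteinium, so the species is Es-253.

Es-253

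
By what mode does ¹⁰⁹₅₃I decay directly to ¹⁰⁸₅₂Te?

ΔA = 108 − 109 = -1; ΔZ = 52 − 53 = -1.
A drops by 1 and Z drops by 1 — a proton was emitted.

proton emission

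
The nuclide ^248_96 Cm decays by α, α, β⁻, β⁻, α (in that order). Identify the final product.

Start: (A, Z) = (248, 96).
After α: (244, 94).
After α: (240, 92).
After β⁻: (240, 93).
After β⁻: (240, 94).
After α: (236, 92).
Z = 92 is uranium.

U-236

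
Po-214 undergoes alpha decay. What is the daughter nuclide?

Pb-210

Alpha decay: mass number changes by -4, atomic number by -2.
A: 214 − 4 = 210; Z: 84 − 2 = 82.
Z = 82 is lead, so the daughter is Pb-210.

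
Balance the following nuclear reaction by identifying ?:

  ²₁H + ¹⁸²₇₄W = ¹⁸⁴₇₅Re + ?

Conserve mass number: 2 + 182 = 184 + A, so A = 0.
Conserve atomic number: 1 + 74 = 75 + Z, so Z = 0.
A = 0 and Z = 0 is ⁰₀γ — a gamma ray.

gamma ray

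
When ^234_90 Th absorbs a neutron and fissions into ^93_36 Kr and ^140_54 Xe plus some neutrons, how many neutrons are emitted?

2

Conserve mass number: 235 = 93 + 140 + k, so k = 235 − 233 = 2.
Check atomic number: 90 = 36 + 54 + 0 = 90. ✓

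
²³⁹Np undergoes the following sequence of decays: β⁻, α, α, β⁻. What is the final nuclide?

Start: (A, Z) = (239, 93).
After β⁻: (239, 94).
After α: (235, 92).
After α: (231, 90).
After β⁻: (231, 91).
Z = 91 is protactinium.

Pa-231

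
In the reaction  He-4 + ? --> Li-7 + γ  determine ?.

Conserve mass number: 4 + A = 7 + 0, so A = 3.
Conserve atomic number: 2 + Z = 3 + 0, so Z = 1.
A = 3 and Z = 1 is H-3 — a triton.

triton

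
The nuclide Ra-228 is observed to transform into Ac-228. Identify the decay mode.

beta-minus decay

ΔA = 228 − 228 = 0; ΔZ = 89 − 88 = +1.
A is unchanged and Z rises by 1 — a neutron has become a proton (β⁻ decay).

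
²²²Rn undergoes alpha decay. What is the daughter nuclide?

Alpha decay: mass number changes by -4, atomic number by -2.
A: 222 − 4 = 218; Z: 86 − 2 = 84.
Z = 84 is polonium, so the daughter is ²¹⁸Po.

Po-218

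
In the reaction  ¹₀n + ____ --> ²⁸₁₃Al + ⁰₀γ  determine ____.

Al-27

Conserve mass number: 1 + A = 28 + 0, so A = 27.
Conserve atomic number: 0 + Z = 13 + 0, so Z = 13.
Z = 13 is aluminium, so the species is ²⁷₁₃Al.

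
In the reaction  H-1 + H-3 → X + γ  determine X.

He-4

Conserve mass number: 1 + 3 = A + 0, so A = 4.
Conserve atomic number: 1 + 1 = Z + 0, so Z = 2.
A = 4 and Z = 2 is He-4 — an alpha particle.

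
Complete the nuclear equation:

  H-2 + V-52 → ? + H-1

V-53

Conserve mass number: 2 + 52 = A + 1, so A = 53.
Conserve atomic number: 1 + 23 = Z + 1, so Z = 23.
Z = 23 is vanadium, so the species is V-53.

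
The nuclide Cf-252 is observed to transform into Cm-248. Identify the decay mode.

ΔA = 248 − 252 = -4; ΔZ = 96 − 98 = -2.
A drops by 4 and Z drops by 2 — the signature of alpha emission.

alpha decay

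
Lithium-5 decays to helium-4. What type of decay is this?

ΔA = 4 − 5 = -1; ΔZ = 2 − 3 = -1.
A drops by 1 and Z drops by 1 — a proton was emitted.

proton emission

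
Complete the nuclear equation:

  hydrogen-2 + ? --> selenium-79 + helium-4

Br-81

Conserve mass number: 2 + A = 79 + 4, so A = 81.
Conserve atomic number: 1 + Z = 34 + 2, so Z = 35.
Z = 35 is bromine, so the species is bromine-81.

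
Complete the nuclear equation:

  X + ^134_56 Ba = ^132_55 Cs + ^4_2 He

deuteron

Conserve mass number: A + 134 = 132 + 4, so A = 2.
Conserve atomic number: Z + 56 = 55 + 2, so Z = 1.
A = 2 and Z = 1 is ^2_1 H — a deuteron.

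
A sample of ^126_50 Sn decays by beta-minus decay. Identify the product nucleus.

Sb-126

Beta-minus decay: mass number changes by +0, atomic number by +1.
A: 126 = 126; Z: 50 + 1 = 51.
Z = 51 is antimony, so the daughter is ^126_51 Sb.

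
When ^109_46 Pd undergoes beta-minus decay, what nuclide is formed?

Ag-109

Beta-minus decay: mass number changes by +0, atomic number by +1.
A: 109 = 109; Z: 46 + 1 = 47.
Z = 47 is silver, so the daughter is ^109_47 Ag.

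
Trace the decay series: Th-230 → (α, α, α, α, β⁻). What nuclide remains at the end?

Start: (A, Z) = (230, 90).
After α: (226, 88).
After α: (222, 86).
After α: (218, 84).
After α: (214, 82).
After β⁻: (214, 83).
Z = 83 is bismuth.

Bi-214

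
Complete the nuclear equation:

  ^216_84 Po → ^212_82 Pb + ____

Conserve mass number: 216 = 212 + A, so A = 4.
Conserve atomic number: 84 = 82 + Z, so Z = 2.
A = 4 and Z = 2 is ^4_2 He — an alpha particle.

alpha particle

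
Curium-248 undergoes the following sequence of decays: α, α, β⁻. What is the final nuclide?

Start: (A, Z) = (248, 96).
After α: (244, 94).
After α: (240, 92).
After β⁻: (240, 93).
Z = 93 is neptunium.

Np-240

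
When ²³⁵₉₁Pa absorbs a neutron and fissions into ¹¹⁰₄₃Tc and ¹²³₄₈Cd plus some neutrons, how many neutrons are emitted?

3

Conserve mass number: 236 = 110 + 123 + k, so k = 236 − 233 = 3.
Check atomic number: 91 = 43 + 48 + 0 = 91. ✓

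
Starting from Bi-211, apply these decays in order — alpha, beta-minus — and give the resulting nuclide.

Start: (A, Z) = (211, 83).
After α: (207, 81).
After β⁻: (207, 82).
Z = 82 is lead.

Pb-207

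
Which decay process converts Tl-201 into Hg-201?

beta-plus decay or electron capture

ΔA = 201 − 201 = 0; ΔZ = 80 − 81 = -1.
A is unchanged and Z drops by 1 — a proton has become a neutron (β⁺ emission or electron capture).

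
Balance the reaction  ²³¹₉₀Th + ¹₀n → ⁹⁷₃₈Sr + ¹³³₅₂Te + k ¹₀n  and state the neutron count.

2

Conserve mass number: 232 = 97 + 133 + k, so k = 232 − 230 = 2.
Check atomic number: 90 = 38 + 52 + 0 = 90. ✓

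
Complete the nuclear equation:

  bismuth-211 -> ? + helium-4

Tl-207

Conserve mass number: 211 = A + 4, so A = 207.
Conserve atomic number: 83 = Z + 2, so Z = 81.
Z = 81 is thallium, so the species is thallium-207.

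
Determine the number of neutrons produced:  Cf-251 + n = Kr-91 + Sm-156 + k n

5

Conserve mass number: 252 = 91 + 156 + k, so k = 252 − 247 = 5.
Check atomic number: 98 = 36 + 62 + 0 = 98. ✓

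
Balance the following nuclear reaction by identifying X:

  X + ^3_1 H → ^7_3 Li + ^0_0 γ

Conserve mass number: A + 3 = 7 + 0, so A = 4.
Conserve atomic number: Z + 1 = 3 + 0, so Z = 2.
A = 4 and Z = 2 is ^4_2 He — an alpha particle.

alpha particle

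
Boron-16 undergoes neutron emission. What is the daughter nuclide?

Neutron emission: mass number changes by -1, atomic number by +0.
A: 16 − 1 = 15; Z: 5 = 5.
Z = 5 is boron, so the daughter is boron-15.

B-15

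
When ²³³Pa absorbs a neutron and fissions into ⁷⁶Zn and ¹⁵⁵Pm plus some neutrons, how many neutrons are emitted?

3

Conserve mass number: 234 = 76 + 155 + k, so k = 234 − 231 = 3.
Check atomic number: 91 = 30 + 61 + 0 = 91. ✓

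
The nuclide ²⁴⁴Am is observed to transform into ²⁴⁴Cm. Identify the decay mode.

beta-minus decay

ΔA = 244 − 244 = 0; ΔZ = 96 − 95 = +1.
A is unchanged and Z rises by 1 — a neutron has become a proton (β⁻ decay).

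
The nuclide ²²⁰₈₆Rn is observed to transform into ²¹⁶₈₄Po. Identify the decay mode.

alpha decay

ΔA = 216 − 220 = -4; ΔZ = 84 − 86 = -2.
A drops by 4 and Z drops by 2 — the signature of alpha emission.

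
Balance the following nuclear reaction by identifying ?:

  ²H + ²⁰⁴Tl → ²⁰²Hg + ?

Conserve mass number: 2 + 204 = 202 + A, so A = 4.
Conserve atomic number: 1 + 81 = 80 + Z, so Z = 2.
A = 4 and Z = 2 is ⁴He — an alpha particle.

alpha particle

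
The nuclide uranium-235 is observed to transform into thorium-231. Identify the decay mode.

ΔA = 231 − 235 = -4; ΔZ = 90 − 92 = -2.
A drops by 4 and Z drops by 2 — the signature of alpha emission.

alpha decay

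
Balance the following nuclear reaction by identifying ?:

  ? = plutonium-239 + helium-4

Cm-243

Conserve mass number: A = 239 + 4, so A = 243.
Conserve atomic number: Z = 94 + 2, so Z = 96.
Z = 96 is curium, so the species is curium-243.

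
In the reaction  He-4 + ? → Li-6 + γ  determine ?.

deuteron

Conserve mass number: 4 + A = 6 + 0, so A = 2.
Conserve atomic number: 2 + Z = 3 + 0, so Z = 1.
A = 2 and Z = 1 is H-2 — a deuteron.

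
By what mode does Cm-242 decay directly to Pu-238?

alpha decay

ΔA = 238 − 242 = -4; ΔZ = 94 − 96 = -2.
A drops by 4 and Z drops by 2 — the signature of alpha emission.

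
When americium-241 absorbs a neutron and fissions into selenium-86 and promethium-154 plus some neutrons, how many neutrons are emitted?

Conserve mass number: 242 = 86 + 154 + k, so k = 242 − 240 = 2.
Check atomic number: 95 = 34 + 61 + 0 = 95. ✓

2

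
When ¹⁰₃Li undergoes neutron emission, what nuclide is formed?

Neutron emission: mass number changes by -1, atomic number by +0.
A: 10 − 1 = 9; Z: 3 = 3.
Z = 3 is lithium, so the daughter is ⁹₃Li.

Li-9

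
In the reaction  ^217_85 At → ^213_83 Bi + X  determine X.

alpha particle

Conserve mass number: 217 = 213 + A, so A = 4.
Conserve atomic number: 85 = 83 + Z, so Z = 2.
A = 4 and Z = 2 is ^4_2 He — an alpha particle.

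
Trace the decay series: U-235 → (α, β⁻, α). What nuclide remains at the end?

Start: (A, Z) = (235, 92).
After α: (231, 90).
After β⁻: (231, 91).
After α: (227, 89).
Z = 89 is actinium.

Ac-227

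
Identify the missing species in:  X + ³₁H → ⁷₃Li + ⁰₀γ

Conserve mass number: A + 3 = 7 + 0, so A = 4.
Conserve atomic number: Z + 1 = 3 + 0, so Z = 2.
A = 4 and Z = 2 is ⁴₂He — an alpha particle.

alpha particle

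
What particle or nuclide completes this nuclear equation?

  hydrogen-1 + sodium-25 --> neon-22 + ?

alpha particle

Conserve mass number: 1 + 25 = 22 + A, so A = 4.
Conserve atomic number: 1 + 11 = 10 + Z, so Z = 2.
A = 4 and Z = 2 is helium-4 — an alpha particle.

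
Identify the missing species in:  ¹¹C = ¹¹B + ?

positron

Conserve mass number: 11 = 11 + A, so A = 0.
Conserve atomic number: 6 = 5 + Z, so Z = 1.
A = 0 and Z = 1 is e⁺ — a positron.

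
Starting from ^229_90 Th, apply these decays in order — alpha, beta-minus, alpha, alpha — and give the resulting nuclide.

At-217

Start: (A, Z) = (229, 90).
After α: (225, 88).
After β⁻: (225, 89).
After α: (221, 87).
After α: (217, 85).
Z = 85 is astatine.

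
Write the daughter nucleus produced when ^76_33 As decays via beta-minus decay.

Se-76

Beta-minus decay: mass number changes by +0, atomic number by +1.
A: 76 = 76; Z: 33 + 1 = 34.
Z = 34 is selenium, so the daughter is ^76_34 Se.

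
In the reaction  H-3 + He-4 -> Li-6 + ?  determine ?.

neutron

Conserve mass number: 3 + 4 = 6 + A, so A = 1.
Conserve atomic number: 1 + 2 = 3 + Z, so Z = 0.
A = 1 and Z = 0 is n — a neutron.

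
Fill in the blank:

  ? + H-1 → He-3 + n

Conserve mass number: A + 1 = 3 + 1, so A = 3.
Conserve atomic number: Z + 1 = 2 + 0, so Z = 1.
A = 3 and Z = 1 is H-3 — a triton.

triton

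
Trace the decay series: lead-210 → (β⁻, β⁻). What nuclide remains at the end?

Start: (A, Z) = (210, 82).
After β⁻: (210, 83).
After β⁻: (210, 84).
Z = 84 is polonium.

Po-210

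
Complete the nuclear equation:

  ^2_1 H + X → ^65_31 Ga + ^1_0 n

Conserve mass number: 2 + A = 65 + 1, so A = 64.
Conserve atomic number: 1 + Z = 31 + 0, so Z = 30.
Z = 30 is zinc, so the species is ^64_30 Zn.

Zn-64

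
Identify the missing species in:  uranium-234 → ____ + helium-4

Th-230

Conserve mass number: 234 = A + 4, so A = 230.
Conserve atomic number: 92 = Z + 2, so Z = 90.
Z = 90 is thorium, so the species is thorium-230.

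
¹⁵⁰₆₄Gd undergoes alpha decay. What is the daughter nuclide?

Alpha decay: mass number changes by -4, atomic number by -2.
A: 150 − 4 = 146; Z: 64 − 2 = 62.
Z = 62 is samarium, so the daughter is ¹⁴⁶₆₂Sm.

Sm-146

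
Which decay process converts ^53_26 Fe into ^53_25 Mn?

ΔA = 53 − 53 = 0; ΔZ = 25 − 26 = -1.
A is unchanged and Z drops by 1 — a proton has become a neutron (β⁺ emission or electron capture).

beta-plus decay or electron capture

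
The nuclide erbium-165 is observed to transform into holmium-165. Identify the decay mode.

beta-plus decay or electron capture

ΔA = 165 − 165 = 0; ΔZ = 67 − 68 = -1.
A is unchanged and Z drops by 1 — a proton has become a neutron (β⁺ emission or electron capture).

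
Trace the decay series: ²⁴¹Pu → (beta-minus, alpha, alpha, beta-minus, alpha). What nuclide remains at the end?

Start: (A, Z) = (241, 94).
After β⁻: (241, 95).
After α: (237, 93).
After α: (233, 91).
After β⁻: (233, 92).
After α: (229, 90).
Z = 90 is thorium.

Th-229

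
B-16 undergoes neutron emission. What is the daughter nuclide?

Neutron emission: mass number changes by -1, atomic number by +0.
A: 16 − 1 = 15; Z: 5 = 5.
Z = 5 is boron, so the daughter is B-15.

B-15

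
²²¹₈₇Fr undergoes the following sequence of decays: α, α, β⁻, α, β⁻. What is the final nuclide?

Start: (A, Z) = (221, 87).
After α: (217, 85).
After α: (213, 83).
After β⁻: (213, 84).
After α: (209, 82).
After β⁻: (209, 83).
Z = 83 is bismuth.

Bi-209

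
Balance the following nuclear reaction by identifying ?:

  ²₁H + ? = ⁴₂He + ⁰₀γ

deuteron

Conserve mass number: 2 + A = 4 + 0, so A = 2.
Conserve atomic number: 1 + Z = 2 + 0, so Z = 1.
A = 2 and Z = 1 is ²₁H — a deuteron.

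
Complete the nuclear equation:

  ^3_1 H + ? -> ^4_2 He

Conserve mass number: 3 + A = 4, so A = 1.
Conserve atomic number: 1 + Z = 2, so Z = 1.
A = 1 and Z = 1 is ^1_1 H — a proton.

proton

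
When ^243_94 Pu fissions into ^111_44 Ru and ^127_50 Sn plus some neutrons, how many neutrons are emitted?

Conserve mass number: 243 = 111 + 127 + k, so k = 243 − 238 = 5.
Check atomic number: 94 = 44 + 50 + 0 = 94. ✓

5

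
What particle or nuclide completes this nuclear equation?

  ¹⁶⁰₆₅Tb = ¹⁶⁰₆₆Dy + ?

Conserve mass number: 160 = 160 + A, so A = 0.
Conserve atomic number: 65 = 66 + Z, so Z = -1.
A = 0 and Z = -1 is ⁰₋₁e — a beta-minus particle.

beta-minus particle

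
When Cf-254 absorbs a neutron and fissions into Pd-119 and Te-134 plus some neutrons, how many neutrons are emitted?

Conserve mass number: 255 = 119 + 134 + k, so k = 255 − 253 = 2.
Check atomic number: 98 = 46 + 52 + 0 = 98. ✓

2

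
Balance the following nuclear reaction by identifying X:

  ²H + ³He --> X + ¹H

He-4

Conserve mass number: 2 + 3 = A + 1, so A = 4.
Conserve atomic number: 1 + 2 = Z + 1, so Z = 2.
A = 4 and Z = 2 is ⁴He — an alpha particle.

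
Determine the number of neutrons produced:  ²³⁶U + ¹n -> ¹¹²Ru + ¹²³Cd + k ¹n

Conserve mass number: 237 = 112 + 123 + k, so k = 237 − 235 = 2.
Check atomic number: 92 = 44 + 48 + 0 = 92. ✓

2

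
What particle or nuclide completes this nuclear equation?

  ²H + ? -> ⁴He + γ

Conserve mass number: 2 + A = 4 + 0, so A = 2.
Conserve atomic number: 1 + Z = 2 + 0, so Z = 1.
A = 2 and Z = 1 is ²H — a deuteron.

deuteron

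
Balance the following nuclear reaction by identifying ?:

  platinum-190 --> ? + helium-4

Conserve mass number: 190 = A + 4, so A = 186.
Conserve atomic number: 78 = Z + 2, so Z = 76.
Z = 76 is osmium, so the species is osmium-186.

Os-186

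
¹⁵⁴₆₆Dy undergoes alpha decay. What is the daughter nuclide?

Gd-150

Alpha decay: mass number changes by -4, atomic number by -2.
A: 154 − 4 = 150; Z: 66 − 2 = 64.
Z = 64 is gadolinium, so the daughter is ¹⁵⁰₆₄Gd.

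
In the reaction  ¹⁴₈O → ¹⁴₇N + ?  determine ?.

positron

Conserve mass number: 14 = 14 + A, so A = 0.
Conserve atomic number: 8 = 7 + Z, so Z = 1.
A = 0 and Z = 1 is ⁰₁e — a positron.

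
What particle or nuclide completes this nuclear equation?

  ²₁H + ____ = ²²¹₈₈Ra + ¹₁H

Conserve mass number: 2 + A = 221 + 1, so A = 220.
Conserve atomic number: 1 + Z = 88 + 1, so Z = 88.
Z = 88 is radium, so the species is ²²⁰₈₈Ra.

Ra-220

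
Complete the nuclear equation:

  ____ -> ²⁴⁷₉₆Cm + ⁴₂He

Conserve mass number: A = 247 + 4, so A = 251.
Conserve atomic number: Z = 96 + 2, so Z = 98.
Z = 98 is californium, so the species is ²⁵¹₉₈Cf.

Cf-251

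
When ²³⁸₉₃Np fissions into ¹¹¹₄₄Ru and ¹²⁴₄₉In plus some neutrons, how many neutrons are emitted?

Conserve mass number: 238 = 111 + 124 + k, so k = 238 − 235 = 3.
Check atomic number: 93 = 44 + 49 + 0 = 93. ✓

3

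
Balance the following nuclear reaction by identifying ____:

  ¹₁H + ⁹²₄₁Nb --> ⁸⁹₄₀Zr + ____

Conserve mass number: 1 + 92 = 89 + A, so A = 4.
Conserve atomic number: 1 + 41 = 40 + Z, so Z = 2.
A = 4 and Z = 2 is ⁴₂He — an alpha particle.

alpha particle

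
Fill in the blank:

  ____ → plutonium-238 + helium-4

Cm-242

Conserve mass number: A = 238 + 4, so A = 242.
Conserve atomic number: Z = 94 + 2, so Z = 96.
Z = 96 is curium, so the species is curium-242.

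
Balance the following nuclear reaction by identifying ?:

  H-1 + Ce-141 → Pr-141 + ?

neutron

Conserve mass number: 1 + 141 = 141 + A, so A = 1.
Conserve atomic number: 1 + 58 = 59 + Z, so Z = 0.
A = 1 and Z = 0 is n — a neutron.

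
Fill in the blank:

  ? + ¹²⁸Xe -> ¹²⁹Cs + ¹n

Conserve mass number: A + 128 = 129 + 1, so A = 2.
Conserve atomic number: Z + 54 = 55 + 0, so Z = 1.
A = 2 and Z = 1 is ²H — a deuteron.

deuteron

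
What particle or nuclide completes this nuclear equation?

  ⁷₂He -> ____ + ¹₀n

He-6

Conserve mass number: 7 = A + 1, so A = 6.
Conserve atomic number: 2 = Z + 0, so Z = 2.
Z = 2 is helium, so the species is ⁶₂He.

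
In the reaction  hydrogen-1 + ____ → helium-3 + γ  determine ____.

Conserve mass number: 1 + A = 3 + 0, so A = 2.
Conserve atomic number: 1 + Z = 2 + 0, so Z = 1.
A = 2 and Z = 1 is hydrogen-2 — a deuteron.

deuteron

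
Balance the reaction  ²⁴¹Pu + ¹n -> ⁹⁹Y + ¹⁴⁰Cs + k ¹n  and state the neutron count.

3

Conserve mass number: 242 = 99 + 140 + k, so k = 242 − 239 = 3.
Check atomic number: 94 = 39 + 55 + 0 = 94. ✓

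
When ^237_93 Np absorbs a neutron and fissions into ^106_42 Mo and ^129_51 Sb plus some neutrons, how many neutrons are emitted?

3

Conserve mass number: 238 = 106 + 129 + k, so k = 238 − 235 = 3.
Check atomic number: 93 = 42 + 51 + 0 = 93. ✓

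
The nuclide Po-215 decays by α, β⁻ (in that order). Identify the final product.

Bi-211

Start: (A, Z) = (215, 84).
After α: (211, 82).
After β⁻: (211, 83).
Z = 83 is bismuth.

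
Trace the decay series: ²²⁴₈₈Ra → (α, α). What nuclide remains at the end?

Po-216

Start: (A, Z) = (224, 88).
After α: (220, 86).
After α: (216, 84).
Z = 84 is polonium.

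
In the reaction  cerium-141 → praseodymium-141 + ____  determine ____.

beta-minus particle

Conserve mass number: 141 = 141 + A, so A = 0.
Conserve atomic number: 58 = 59 + Z, so Z = -1.
A = 0 and Z = -1 is e⁻ — a beta-minus particle.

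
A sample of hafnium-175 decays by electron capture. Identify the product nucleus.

Lu-175

Electron capture: mass number changes by +0, atomic number by -1.
A: 175 = 175; Z: 72 − 1 = 71.
Z = 71 is lutetium, so the daughter is lutetium-175.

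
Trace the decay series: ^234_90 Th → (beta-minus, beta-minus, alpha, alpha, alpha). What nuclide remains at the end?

Rn-222

Start: (A, Z) = (234, 90).
After β⁻: (234, 91).
After β⁻: (234, 92).
After α: (230, 90).
After α: (226, 88).
After α: (222, 86).
Z = 86 is radon.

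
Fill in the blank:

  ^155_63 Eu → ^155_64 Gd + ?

Conserve mass number: 155 = 155 + A, so A = 0.
Conserve atomic number: 63 = 64 + Z, so Z = -1.
A = 0 and Z = -1 is ^0_-1 e — a beta-minus particle.

beta-minus particle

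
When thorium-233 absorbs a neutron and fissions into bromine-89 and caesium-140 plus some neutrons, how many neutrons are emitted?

5

Conserve mass number: 234 = 89 + 140 + k, so k = 234 − 229 = 5.
Check atomic number: 90 = 35 + 55 + 0 = 90. ✓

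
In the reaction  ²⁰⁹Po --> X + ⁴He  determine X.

Conserve mass number: 209 = A + 4, so A = 205.
Conserve atomic number: 84 = Z + 2, so Z = 82.
Z = 82 is lead, so the species is ²⁰⁵Pb.

Pb-205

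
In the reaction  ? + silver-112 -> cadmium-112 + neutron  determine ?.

proton

Conserve mass number: A + 112 = 112 + 1, so A = 1.
Conserve atomic number: Z + 47 = 48 + 0, so Z = 1.
A = 1 and Z = 1 is hydrogen-1 — a proton.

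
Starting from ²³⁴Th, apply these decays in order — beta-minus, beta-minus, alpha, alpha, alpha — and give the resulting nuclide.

Rn-222

Start: (A, Z) = (234, 90).
After β⁻: (234, 91).
After β⁻: (234, 92).
After α: (230, 90).
After α: (226, 88).
After α: (222, 86).
Z = 86 is radon.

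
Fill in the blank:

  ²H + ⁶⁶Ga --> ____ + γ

Ge-68

Conserve mass number: 2 + 66 = A + 0, so A = 68.
Conserve atomic number: 1 + 31 = Z + 0, so Z = 32.
Z = 32 is germanium, so the species is ⁶⁸Ge.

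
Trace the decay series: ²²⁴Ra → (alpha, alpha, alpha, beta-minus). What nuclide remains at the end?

Start: (A, Z) = (224, 88).
After α: (220, 86).
After α: (216, 84).
After α: (212, 82).
After β⁻: (212, 83).
Z = 83 is bismuth.

Bi-212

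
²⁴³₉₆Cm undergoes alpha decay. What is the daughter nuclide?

Pu-239

Alpha decay: mass number changes by -4, atomic number by -2.
A: 243 − 4 = 239; Z: 96 − 2 = 94.
Z = 94 is plutonium, so the daughter is ²³⁹₉₄Pu.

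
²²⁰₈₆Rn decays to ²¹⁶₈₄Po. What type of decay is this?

alpha decay

ΔA = 216 − 220 = -4; ΔZ = 84 − 86 = -2.
A drops by 4 and Z drops by 2 — the signature of alpha emission.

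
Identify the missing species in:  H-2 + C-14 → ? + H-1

C-15

Conserve mass number: 2 + 14 = A + 1, so A = 15.
Conserve atomic number: 1 + 6 = Z + 1, so Z = 6.
Z = 6 is carbon, so the species is C-15.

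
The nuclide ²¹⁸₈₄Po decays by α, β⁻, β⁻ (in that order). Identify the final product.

Po-214

Start: (A, Z) = (218, 84).
After α: (214, 82).
After β⁻: (214, 83).
After β⁻: (214, 84).
Z = 84 is polonium.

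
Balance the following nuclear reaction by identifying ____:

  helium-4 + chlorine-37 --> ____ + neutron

K-40

Conserve mass number: 4 + 37 = A + 1, so A = 40.
Conserve atomic number: 2 + 17 = Z + 0, so Z = 19.
Z = 19 is potassium, so the species is potassium-40.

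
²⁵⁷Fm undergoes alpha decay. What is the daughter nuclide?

Cf-253

Alpha decay: mass number changes by -4, atomic number by -2.
A: 257 − 4 = 253; Z: 100 − 2 = 98.
Z = 98 is californium, so the daughter is ²⁵³Cf.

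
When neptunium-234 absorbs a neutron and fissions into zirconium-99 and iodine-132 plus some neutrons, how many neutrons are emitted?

Conserve mass number: 235 = 99 + 132 + k, so k = 235 − 231 = 4.
Check atomic number: 93 = 40 + 53 + 0 = 93. ✓

4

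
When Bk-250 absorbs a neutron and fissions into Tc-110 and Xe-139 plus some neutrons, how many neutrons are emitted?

Conserve mass number: 251 = 110 + 139 + k, so k = 251 − 249 = 2.
Check atomic number: 97 = 43 + 54 + 0 = 97. ✓

2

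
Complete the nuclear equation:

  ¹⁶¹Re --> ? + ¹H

Conserve mass number: 161 = A + 1, so A = 160.
Conserve atomic number: 75 = Z + 1, so Z = 74.
Z = 74 is tungsten, so the species is ¹⁶⁰W.

W-160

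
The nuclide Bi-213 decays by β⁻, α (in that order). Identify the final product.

Pb-209

Start: (A, Z) = (213, 83).
After β⁻: (213, 84).
After α: (209, 82).
Z = 82 is lead.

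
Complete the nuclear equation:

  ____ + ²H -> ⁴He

deuteron

Conserve mass number: A + 2 = 4, so A = 2.
Conserve atomic number: Z + 1 = 2, so Z = 1.
A = 2 and Z = 1 is ²H — a deuteron.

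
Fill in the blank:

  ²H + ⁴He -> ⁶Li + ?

gamma ray

Conserve mass number: 2 + 4 = 6 + A, so A = 0.
Conserve atomic number: 1 + 2 = 3 + Z, so Z = 0.
A = 0 and Z = 0 is γ — a gamma ray.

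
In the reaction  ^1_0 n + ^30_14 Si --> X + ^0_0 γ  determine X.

Conserve mass number: 1 + 30 = A + 0, so A = 31.
Conserve atomic number: 0 + 14 = Z + 0, so Z = 14.
Z = 14 is silicon, so the species is ^31_14 Si.

Si-31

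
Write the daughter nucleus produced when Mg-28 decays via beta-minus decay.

Beta-minus decay: mass number changes by +0, atomic number by +1.
A: 28 = 28; Z: 12 + 1 = 13.
Z = 13 is aluminium, so the daughter is Al-28.

Al-28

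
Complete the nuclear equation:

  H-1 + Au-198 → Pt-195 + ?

Conserve mass number: 1 + 198 = 195 + A, so A = 4.
Conserve atomic number: 1 + 79 = 78 + Z, so Z = 2.
A = 4 and Z = 2 is He-4 — an alpha particle.

alpha particle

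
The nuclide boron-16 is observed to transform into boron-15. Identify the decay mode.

neutron emission

ΔA = 15 − 16 = -1; ΔZ = 5 − 5 = +0.
A drops by 1 with Z unchanged — a neutron was emitted.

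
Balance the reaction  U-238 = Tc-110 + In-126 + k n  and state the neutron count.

Conserve mass number: 238 = 110 + 126 + k, so k = 238 − 236 = 2.
Check atomic number: 92 = 43 + 49 + 0 = 92. ✓

2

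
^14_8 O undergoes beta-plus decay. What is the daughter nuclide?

Beta-plus decay: mass number changes by +0, atomic number by -1.
A: 14 = 14; Z: 8 − 1 = 7.
Z = 7 is nitrogen, so the daughter is ^14_7 N.

N-14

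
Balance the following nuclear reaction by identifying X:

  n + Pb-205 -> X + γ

Pb-206

Conserve mass number: 1 + 205 = A + 0, so A = 206.
Conserve atomic number: 0 + 82 = Z + 0, so Z = 82.
Z = 82 is lead, so the species is Pb-206.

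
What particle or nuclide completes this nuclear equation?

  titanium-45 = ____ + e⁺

Conserve mass number: 45 = A + 0, so A = 45.
Conserve atomic number: 22 = Z + 1, so Z = 21.
Z = 21 is scandium, so the species is scandium-45.

Sc-45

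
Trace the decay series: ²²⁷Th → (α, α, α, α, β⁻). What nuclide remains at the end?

Start: (A, Z) = (227, 90).
After α: (223, 88).
After α: (219, 86).
After α: (215, 84).
After α: (211, 82).
After β⁻: (211, 83).
Z = 83 is bismuth.

Bi-211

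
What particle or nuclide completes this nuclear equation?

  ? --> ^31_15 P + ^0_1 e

Conserve mass number: A = 31 + 0, so A = 31.
Conserve atomic number: Z = 15 + 1, so Z = 16.
Z = 16 is sulfur, so the species is ^31_16 S.

S-31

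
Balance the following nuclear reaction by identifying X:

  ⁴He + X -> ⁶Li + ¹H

Conserve mass number: 4 + A = 6 + 1, so A = 3.
Conserve atomic number: 2 + Z = 3 + 1, so Z = 2.
Z = 2 is helium, so the species is ³He.

He-3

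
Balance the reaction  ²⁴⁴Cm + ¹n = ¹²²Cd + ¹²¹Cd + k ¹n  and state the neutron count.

Conserve mass number: 245 = 122 + 121 + k, so k = 245 − 243 = 2.
Check atomic number: 96 = 48 + 48 + 0 = 96. ✓

2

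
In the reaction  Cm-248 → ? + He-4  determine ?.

Pu-244

Conserve mass number: 248 = A + 4, so A = 244.
Conserve atomic number: 96 = Z + 2, so Z = 94.
Z = 94 is plutonium, so the species is Pu-244.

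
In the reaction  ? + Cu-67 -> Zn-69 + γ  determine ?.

Conserve mass number: A + 67 = 69 + 0, so A = 2.
Conserve atomic number: Z + 29 = 30 + 0, so Z = 1.
A = 2 and Z = 1 is H-2 — a deuteron.

deuteron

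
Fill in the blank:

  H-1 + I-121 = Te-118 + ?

alpha particle

Conserve mass number: 1 + 121 = 118 + A, so A = 4.
Conserve atomic number: 1 + 53 = 52 + Z, so Z = 2.
A = 4 and Z = 2 is He-4 — an alpha particle.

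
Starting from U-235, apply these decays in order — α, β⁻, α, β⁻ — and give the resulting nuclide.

Start: (A, Z) = (235, 92).
After α: (231, 90).
After β⁻: (231, 91).
After α: (227, 89).
After β⁻: (227, 90).
Z = 90 is thorium.

Th-227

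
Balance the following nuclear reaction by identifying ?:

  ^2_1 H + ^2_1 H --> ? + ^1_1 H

H-3

Conserve mass number: 2 + 2 = A + 1, so A = 3.
Conserve atomic number: 1 + 1 = Z + 1, so Z = 1.
A = 3 and Z = 1 is ^3_1 H — a triton.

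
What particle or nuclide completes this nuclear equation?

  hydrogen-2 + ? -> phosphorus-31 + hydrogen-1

Conserve mass number: 2 + A = 31 + 1, so A = 30.
Conserve atomic number: 1 + Z = 15 + 1, so Z = 15.
Z = 15 is phosphorus, so the species is phosphorus-30.

P-30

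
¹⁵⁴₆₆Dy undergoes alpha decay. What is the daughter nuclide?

Gd-150

Alpha decay: mass number changes by -4, atomic number by -2.
A: 154 − 4 = 150; Z: 66 − 2 = 64.
Z = 64 is gadolinium, so the daughter is ¹⁵⁰₆₄Gd.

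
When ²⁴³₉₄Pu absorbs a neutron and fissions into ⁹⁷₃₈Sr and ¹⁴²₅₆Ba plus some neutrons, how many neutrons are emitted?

5

Conserve mass number: 244 = 97 + 142 + k, so k = 244 − 239 = 5.
Check atomic number: 94 = 38 + 56 + 0 = 94. ✓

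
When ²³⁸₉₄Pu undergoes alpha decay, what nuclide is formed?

Alpha decay: mass number changes by -4, atomic number by -2.
A: 238 − 4 = 234; Z: 94 − 2 = 92.
Z = 92 is uranium, so the daughter is ²³⁴₉₂U.

U-234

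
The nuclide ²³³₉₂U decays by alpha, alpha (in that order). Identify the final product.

Ra-225

Start: (A, Z) = (233, 92).
After α: (229, 90).
After α: (225, 88).
Z = 88 is radium.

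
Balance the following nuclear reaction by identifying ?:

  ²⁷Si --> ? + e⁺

Conserve mass number: 27 = A + 0, so A = 27.
Conserve atomic number: 14 = Z + 1, so Z = 13.
Z = 13 is aluminium, so the species is ²⁷Al.

Al-27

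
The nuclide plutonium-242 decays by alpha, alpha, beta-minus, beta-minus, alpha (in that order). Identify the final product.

Th-230

Start: (A, Z) = (242, 94).
After α: (238, 92).
After α: (234, 90).
After β⁻: (234, 91).
After β⁻: (234, 92).
After α: (230, 90).
Z = 90 is thorium.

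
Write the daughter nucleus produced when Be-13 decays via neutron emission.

Be-12

Neutron emission: mass number changes by -1, atomic number by +0.
A: 13 − 1 = 12; Z: 4 = 4.
Z = 4 is beryllium, so the daughter is Be-12.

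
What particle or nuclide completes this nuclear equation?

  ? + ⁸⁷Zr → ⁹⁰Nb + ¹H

alpha particle

Conserve mass number: A + 87 = 90 + 1, so A = 4.
Conserve atomic number: Z + 40 = 41 + 1, so Z = 2.
A = 4 and Z = 2 is ⁴He — an alpha particle.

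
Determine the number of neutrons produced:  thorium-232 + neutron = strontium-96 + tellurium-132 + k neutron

5

Conserve mass number: 233 = 96 + 132 + k, so k = 233 − 228 = 5.
Check atomic number: 90 = 38 + 52 + 0 = 90. ✓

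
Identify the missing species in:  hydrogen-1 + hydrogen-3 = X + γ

He-4

Conserve mass number: 1 + 3 = A + 0, so A = 4.
Conserve atomic number: 1 + 1 = Z + 0, so Z = 2.
A = 4 and Z = 2 is helium-4 — an alpha particle.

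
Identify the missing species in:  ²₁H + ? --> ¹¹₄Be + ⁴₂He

Conserve mass number: 2 + A = 11 + 4, so A = 13.
Conserve atomic number: 1 + Z = 4 + 2, so Z = 5.
Z = 5 is boron, so the species is ¹³₅B.

B-13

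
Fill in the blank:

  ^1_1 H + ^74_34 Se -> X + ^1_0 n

Conserve mass number: 1 + 74 = A + 1, so A = 74.
Conserve atomic number: 1 + 34 = Z + 0, so Z = 35.
Z = 35 is bromine, so the species is ^74_35 Br.

Br-74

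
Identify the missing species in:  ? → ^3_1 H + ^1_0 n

H-4

Conserve mass number: A = 3 + 1, so A = 4.
Conserve atomic number: Z = 1 + 0, so Z = 1.
Z = 1 is hydrogen, so the species is ^4_1 H.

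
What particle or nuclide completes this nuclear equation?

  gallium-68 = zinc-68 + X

positron

Conserve mass number: 68 = 68 + A, so A = 0.
Conserve atomic number: 31 = 30 + Z, so Z = 1.
A = 0 and Z = 1 is e⁺ — a positron.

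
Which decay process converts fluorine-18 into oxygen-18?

beta-plus decay or electron capture

ΔA = 18 − 18 = 0; ΔZ = 8 − 9 = -1.
A is unchanged and Z drops by 1 — a proton has become a neutron (β⁺ emission or electron capture).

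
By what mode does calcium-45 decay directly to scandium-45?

beta-minus decay

ΔA = 45 − 45 = 0; ΔZ = 21 − 20 = +1.
A is unchanged and Z rises by 1 — a neutron has become a proton (β⁻ decay).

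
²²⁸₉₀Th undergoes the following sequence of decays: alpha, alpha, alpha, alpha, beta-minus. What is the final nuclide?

Bi-212

Start: (A, Z) = (228, 90).
After α: (224, 88).
After α: (220, 86).
After α: (216, 84).
After α: (212, 82).
After β⁻: (212, 83).
Z = 83 is bismuth.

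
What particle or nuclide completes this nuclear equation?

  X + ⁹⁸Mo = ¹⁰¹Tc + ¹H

alpha particle

Conserve mass number: A + 98 = 101 + 1, so A = 4.
Conserve atomic number: Z + 42 = 43 + 1, so Z = 2.
A = 4 and Z = 2 is ⁴He — an alpha particle.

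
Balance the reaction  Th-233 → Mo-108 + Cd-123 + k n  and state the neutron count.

Conserve mass number: 233 = 108 + 123 + k, so k = 233 − 231 = 2.
Check atomic number: 90 = 42 + 48 + 0 = 90. ✓

2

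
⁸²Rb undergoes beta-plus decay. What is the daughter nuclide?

Beta-plus decay: mass number changes by +0, atomic number by -1.
A: 82 = 82; Z: 37 − 1 = 36.
Z = 36 is krypton, so the daughter is ⁸²Kr.

Kr-82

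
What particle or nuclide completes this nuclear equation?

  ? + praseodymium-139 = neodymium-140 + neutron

deuteron

Conserve mass number: A + 139 = 140 + 1, so A = 2.
Conserve atomic number: Z + 59 = 60 + 0, so Z = 1.
A = 2 and Z = 1 is hydrogen-2 — a deuteron.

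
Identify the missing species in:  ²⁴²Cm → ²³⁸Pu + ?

Conserve mass number: 242 = 238 + A, so A = 4.
Conserve atomic number: 96 = 94 + Z, so Z = 2.
A = 4 and Z = 2 is ⁴He — an alpha particle.

alpha particle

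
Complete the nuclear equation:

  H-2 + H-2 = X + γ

Conserve mass number: 2 + 2 = A + 0, so A = 4.
Conserve atomic number: 1 + 1 = Z + 0, so Z = 2.
A = 4 and Z = 2 is He-4 — an alpha particle.

He-4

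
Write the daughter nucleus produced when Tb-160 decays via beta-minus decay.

Beta-minus decay: mass number changes by +0, atomic number by +1.
A: 160 = 160; Z: 65 + 1 = 66.
Z = 66 is dysprosium, so the daughter is Dy-160.

Dy-160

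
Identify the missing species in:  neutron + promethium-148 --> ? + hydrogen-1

Nd-148

Conserve mass number: 1 + 148 = A + 1, so A = 148.
Conserve atomic number: 0 + 61 = Z + 1, so Z = 60.
Z = 60 is neodymium, so the species is neodymium-148.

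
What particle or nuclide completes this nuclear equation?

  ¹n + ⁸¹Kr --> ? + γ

Conserve mass number: 1 + 81 = A + 0, so A = 82.
Conserve atomic number: 0 + 36 = Z + 0, so Z = 36.
Z = 36 is krypton, so the species is ⁸²Kr.

Kr-82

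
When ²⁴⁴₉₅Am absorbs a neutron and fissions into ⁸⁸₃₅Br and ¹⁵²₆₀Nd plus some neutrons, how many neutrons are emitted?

Conserve mass number: 245 = 88 + 152 + k, so k = 245 − 240 = 5.
Check atomic number: 95 = 35 + 60 + 0 = 95. ✓

5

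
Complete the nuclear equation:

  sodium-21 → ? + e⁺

Conserve mass number: 21 = A + 0, so A = 21.
Conserve atomic number: 11 = Z + 1, so Z = 10.
Z = 10 is neon, so the species is neon-21.

Ne-21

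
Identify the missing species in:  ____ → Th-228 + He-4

U-232

Conserve mass number: A = 228 + 4, so A = 232.
Conserve atomic number: Z = 90 + 2, so Z = 92.
Z = 92 is uranium, so the species is U-232.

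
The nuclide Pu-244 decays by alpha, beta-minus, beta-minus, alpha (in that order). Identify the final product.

Start: (A, Z) = (244, 94).
After α: (240, 92).
After β⁻: (240, 93).
After β⁻: (240, 94).
After α: (236, 92).
Z = 92 is uranium.

U-236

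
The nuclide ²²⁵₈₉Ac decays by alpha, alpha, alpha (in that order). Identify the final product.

Start: (A, Z) = (225, 89).
After α: (221, 87).
After α: (217, 85).
After α: (213, 83).
Z = 83 is bismuth.

Bi-213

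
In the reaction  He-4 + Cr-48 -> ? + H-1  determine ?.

Mn-51

Conserve mass number: 4 + 48 = A + 1, so A = 51.
Conserve atomic number: 2 + 24 = Z + 1, so Z = 25.
Z = 25 is manganese, so the species is Mn-51.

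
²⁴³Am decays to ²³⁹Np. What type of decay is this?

ΔA = 239 − 243 = -4; ΔZ = 93 − 95 = -2.
A drops by 4 and Z drops by 2 — the signature of alpha emission.

alpha decay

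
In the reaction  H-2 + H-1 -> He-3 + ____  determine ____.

Conserve mass number: 2 + 1 = 3 + A, so A = 0.
Conserve atomic number: 1 + 1 = 2 + Z, so Z = 0.
A = 0 and Z = 0 is γ — a gamma ray.

gamma ray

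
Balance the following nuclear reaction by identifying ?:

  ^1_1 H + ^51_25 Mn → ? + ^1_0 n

Conserve mass number: 1 + 51 = A + 1, so A = 51.
Conserve atomic number: 1 + 25 = Z + 0, so Z = 26.
Z = 26 is iron, so the species is ^51_26 Fe.

Fe-51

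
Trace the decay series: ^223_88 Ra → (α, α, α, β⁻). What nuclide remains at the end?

Bi-211

Start: (A, Z) = (223, 88).
After α: (219, 86).
After α: (215, 84).
After α: (211, 82).
After β⁻: (211, 83).
Z = 83 is bismuth.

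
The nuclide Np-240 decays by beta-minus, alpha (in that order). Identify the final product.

Start: (A, Z) = (240, 93).
After β⁻: (240, 94).
After α: (236, 92).
Z = 92 is uranium.

U-236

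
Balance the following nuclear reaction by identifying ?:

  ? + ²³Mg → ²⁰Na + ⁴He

proton

Conserve mass number: A + 23 = 20 + 4, so A = 1.
Conserve atomic number: Z + 12 = 11 + 2, so Z = 1.
A = 1 and Z = 1 is ¹H — a proton.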